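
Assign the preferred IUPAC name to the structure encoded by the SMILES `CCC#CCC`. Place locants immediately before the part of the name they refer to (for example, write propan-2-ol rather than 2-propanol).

hex-3-yne

The longest carbon chain that includes the multiple bond has 6 carbons, so the parent hydride is hexane.
A C≡C triple bond in the chain gives the infix -yne-.
Numbering from either end gives identical locants here.
This places the triple bond between C-3 and C-4.
Assembling the pieces gives hex-3-yne.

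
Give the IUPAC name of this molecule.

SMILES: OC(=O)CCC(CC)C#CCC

4-ethyloct-5-ynoic acid

The longest chain bearing the –COOH group and the multiple bond is 8 carbons long (octane).
The principal characteristic group is a carboxylic acid (terminal –COOH), named with the suffix -oic acid.
The chain contains a C≡C triple bond, so the unsaturation ending is -yne.
Choose the numbering such that the carboxylic acid carbon is C-1 by definition.
With this numbering: the triple bond between C-5 and C-6; an ethyl group at C-4.
Putting it together: 4-ethyloct-5-ynoic acid.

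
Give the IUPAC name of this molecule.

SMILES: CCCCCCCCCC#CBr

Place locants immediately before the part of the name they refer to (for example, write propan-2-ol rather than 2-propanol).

The longest carbon chain that includes the multiple bond has 11 carbons, so the parent hydride is undecane.
The chain contains a C≡C triple bond, so the unsaturation ending is -yne.
Number the chain so that numbering from this end puts the triple bond at C-1 rather than C-10.
That gives the triple bond between C-1 and C-2; a bromo group at C-1.
Assembling the pieces gives 1-bromoundec-1-yne.

1-bromoundec-1-yne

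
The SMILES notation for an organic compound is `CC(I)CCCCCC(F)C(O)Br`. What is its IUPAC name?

The longest chain bearing the –OH group is 9 carbons long (nonane).
An alcohol (–OH) is the principal characteristic group, giving the suffix -ol.
The numbering direction is chosen so that numbering from this end puts the hydroxyl group at C-1 rather than C-9.
With this numbering: the hydroxyl at C-1; a bromo group at C-1; a fluoro group at C-2; an iodo group at C-8.
Prefixes are listed alphabetically: bromo, fluoro, iodo.
The name is 1-bromo-2-fluoro-8-iodononan-1-ol.

1-bromo-2-fluoro-8-iodononan-1-ol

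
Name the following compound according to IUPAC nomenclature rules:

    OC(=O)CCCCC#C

hept-6-ynoic acid

Counting along the main chain through the –COOH group and the multiple bond gives 7 carbons: the parent is heptane.
The principal characteristic group is a carboxylic acid (terminal –COOH), named with the suffix -oic acid.
A C≡C triple bond in the chain gives the infix -yne-.
The numbering direction is chosen so that the carboxylic acid carbon is C-1 by definition.
That gives the triple bond between C-6 and C-7.
Putting it together: hept-6-ynoic acid.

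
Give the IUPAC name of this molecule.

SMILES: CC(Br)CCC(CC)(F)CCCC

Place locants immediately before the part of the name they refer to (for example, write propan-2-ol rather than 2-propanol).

The longest carbon chain is 9 atoms: the parent is nonane.
Choose the numbering such that the substituent locant set {2,5,5} is lower than {5,5,8} at the first point of difference.
With this numbering: a bromo group at C-2; an ethyl group at C-5; a fluoro group at C-5.
Substituent prefixes are cited in alphabetical order (multiplying prefixes like di-/tri- are ignored for ordering).
Assembling the pieces gives 2-bromo-5-ethyl-5-fluorononane.

2-bromo-5-ethyl-5-fluorononane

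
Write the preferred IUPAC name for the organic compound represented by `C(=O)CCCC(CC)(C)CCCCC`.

5-ethyl-5-methyldecanal

Counting along the main chain through the –CHO group gives 10 carbons: the parent is decane.
An aldehyde (terminal –CHO) is the principal characteristic group, giving the suffix -al.
Choose the numbering such that the aldehyde carbon is C-1 by definition.
This places an ethyl group at C-5; a methyl group at C-5.
Substituent prefixes are cited in alphabetical order (multiplying prefixes like di-/tri- are ignored for ordering).
Assembling the pieces gives 5-ethyl-5-methyldecanal.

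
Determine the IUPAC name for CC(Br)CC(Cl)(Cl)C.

4-bromo-2,2-dichloropentane

The longest continuous carbon chain has 5 atoms, so the parent hydride is pentane.
The numbering direction is chosen so that the substituent locant set {2,2,4} is lower than {2,4,4} at the first point of difference.
That gives a bromo group at C-4; two chloro groups at C-2.
The substituents are ordered alphabetically, ignoring any di-/tri- multipliers.
Assembling the pieces gives 4-bromo-2,2-dichloropentane.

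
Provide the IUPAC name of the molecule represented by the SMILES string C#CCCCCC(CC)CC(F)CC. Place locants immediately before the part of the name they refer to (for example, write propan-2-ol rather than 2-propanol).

Counting along the main chain through the multiple bond gives 11 carbons: the parent is undecane.
There is one C≡C triple bond, indicated by the ending -yne.
The numbering direction is chosen so that numbering from this end puts the triple bond at C-1 rather than C-10.
That gives the triple bond between C-1 and C-2; an ethyl group at C-7; a fluoro group at C-9.
Prefixes are listed alphabetically: ethyl, fluoro.
The name is 7-ethyl-9-fluoroundec-1-yne.

7-ethyl-9-fluoroundec-1-yne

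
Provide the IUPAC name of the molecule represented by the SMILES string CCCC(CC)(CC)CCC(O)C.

5,5-diethyloctan-2-ol

Counting along the main chain through the –OH group gives 8 carbons: the parent is octane.
The principal characteristic group is an alcohol (–OH), named with the suffix -ol.
Choose the numbering such that numbering from this end puts the hydroxyl group at C-2 rather than C-7.
This places the hydroxyl at C-2; two ethyl groups at C-5.
Assembling the pieces gives 5,5-diethyloctan-2-ol.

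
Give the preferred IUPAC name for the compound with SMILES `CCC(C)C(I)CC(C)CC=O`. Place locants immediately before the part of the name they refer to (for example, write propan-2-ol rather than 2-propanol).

5-iodo-3,6-dimethyloctanal

Counting along the main chain through the –CHO group gives 8 carbons: the parent is octane.
The principal characteristic group is an aldehyde (terminal –CHO), named with the suffix -al.
Choose the numbering such that the aldehyde carbon is C-1 by definition.
This places an iodo group at C-5; methyl groups at C-3 and C-6.
Prefixes are listed alphabetically: iodo, methyl.
Assembling the pieces gives 5-iodo-3,6-dimethyloctanal.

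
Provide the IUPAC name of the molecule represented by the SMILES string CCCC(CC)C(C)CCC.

4-ethyl-5-methyloctane

The parent chain contains 8 carbons (octane).
Number the chain so that the locant sets are identical either way, so the alphabetically earlier ethyl substituent takes the lower locant (4 rather than 5).
With this numbering: an ethyl group at C-4; a methyl group at C-5.
The substituents are ordered alphabetically, ignoring any di-/tri- multipliers.
The name is 4-ethyl-5-methyloctane.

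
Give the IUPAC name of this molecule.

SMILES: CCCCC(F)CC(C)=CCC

6-fluoro-4-methyldec-3-ene

Counting along the main chain through the multiple bond gives 10 carbons: the parent is decane.
A C=C double bond in the chain gives the infix -ene-.
The numbering direction is chosen so that numbering from this end puts the double bond at C-3 rather than C-7.
This places the double bond between C-3 and C-4; a fluoro group at C-6; a methyl group at C-4.
Substituent prefixes are cited in alphabetical order (multiplying prefixes like di-/tri- are ignored for ordering).
Assembling the pieces gives 6-fluoro-4-methyldec-3-ene.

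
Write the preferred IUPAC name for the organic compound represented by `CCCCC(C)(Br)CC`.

The longest continuous carbon chain has 7 atoms, so the parent hydride is heptane.
Choose the numbering such that the substituent locant set {3,3} is lower than {5,5} at the first point of difference.
This places a bromo group at C-3; a methyl group at C-3.
The substituents are ordered alphabetically, ignoring any di-/tri- multipliers.
Putting it together: 3-bromo-3-methylheptane.

3-bromo-3-methylheptane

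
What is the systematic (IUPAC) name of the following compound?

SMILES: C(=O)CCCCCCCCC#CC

Counting along the main chain through the –CHO group and the multiple bond gives 12 carbons: the parent is dodecane.
An aldehyde (terminal –CHO) is the principal characteristic group, giving the suffix -al.
There is one C≡C triple bond, indicated by the ending -yne.
Number the chain so that the aldehyde carbon is C-1 by definition.
With this numbering: the triple bond between C-10 and C-11.
Putting it together: dodec-10-ynal.

dodec-10-ynal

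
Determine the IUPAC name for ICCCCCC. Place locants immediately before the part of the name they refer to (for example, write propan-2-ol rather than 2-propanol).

1-iodohexane

The parent chain contains 6 carbons (hexane).
The numbering direction is chosen so that the substituent locant set {1} is lower than {6} at the first point of difference.
With this numbering: an iodo group at C-1.
The name is 1-iodohexane.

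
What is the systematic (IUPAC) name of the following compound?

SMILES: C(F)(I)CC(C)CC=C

The longest chain bearing the multiple bond is 6 carbons long (hexane).
The chain contains a C=C double bond, so the unsaturation ending is -ene.
Number the chain so that numbering from this end puts the double bond at C-1 rather than C-5.
That gives the double bond between C-1 and C-2; a fluoro group at C-6; an iodo group at C-6; a methyl group at C-4.
Prefixes are listed alphabetically: fluoro, iodo, methyl.
Assembling the pieces gives 6-fluoro-6-iodo-4-methylhex-1-ene.

6-fluoro-6-iodo-4-methylhex-1-ene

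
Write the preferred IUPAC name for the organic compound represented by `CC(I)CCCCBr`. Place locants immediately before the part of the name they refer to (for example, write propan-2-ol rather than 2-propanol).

1-bromo-5-iodohexane

The parent chain contains 6 carbons (hexane).
The numbering direction is chosen so that the substituent locant set {1,5} is lower than {2,6} at the first point of difference.
That gives a bromo group at C-1; an iodo group at C-5.
The substituents are ordered alphabetically, ignoring any di-/tri- multipliers.
The name is 1-bromo-5-iodohexane.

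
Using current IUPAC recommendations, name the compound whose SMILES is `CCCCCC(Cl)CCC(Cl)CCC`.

The longest continuous carbon chain has 12 atoms, so the parent hydride is dodecane.
The numbering direction is chosen so that the substituent locant set {4,7} is lower than {6,9} at the first point of difference.
That gives chloro groups at C-4 and C-7.
Putting it together: 4,7-dichlorododecane.

4,7-dichlorododecane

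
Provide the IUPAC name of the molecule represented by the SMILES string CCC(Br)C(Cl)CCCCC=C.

8-bromo-7-chlorodec-1-ene

The longest carbon chain that includes the multiple bond has 10 carbons, so the parent hydride is decane.
The chain contains a C=C double bond, so the unsaturation ending is -ene.
The numbering direction is chosen so that numbering from this end puts the double bond at C-1 rather than C-9.
With this numbering: the double bond between C-1 and C-2; a bromo group at C-8; a chloro group at C-7.
The substituents are ordered alphabetically, ignoring any di-/tri- multipliers.
Putting it together: 8-bromo-7-chlorodec-1-ene.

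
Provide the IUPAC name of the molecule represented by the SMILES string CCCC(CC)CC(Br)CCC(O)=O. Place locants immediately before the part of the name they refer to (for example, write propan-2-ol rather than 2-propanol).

The longest carbon chain that includes the –COOH group has 9 carbons, so the parent hydride is nonane.
The principal characteristic group is a carboxylic acid (terminal –COOH), named with the suffix -oic acid.
Number the chain so that the carboxylic acid carbon is C-1 by definition.
That gives a bromo group at C-4; an ethyl group at C-6.
Prefixes are listed alphabetically: bromo, ethyl.
Putting it together: 4-bromo-6-ethylnonanoic acid.

4-bromo-6-ethylnonanoic acid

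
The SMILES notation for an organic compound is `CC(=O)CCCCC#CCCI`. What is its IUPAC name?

10-iododec-7-yn-2-one

The longest carbon chain that includes the carbonyl and the multiple bond has 10 carbons, so the parent hydride is decane.
A ketone (C=O on an internal carbon) is the principal characteristic group, giving the suffix -one.
A C≡C triple bond in the chain gives the infix -yne-.
Number the chain so that numbering from this end puts the carbonyl group at C-2 rather than C-9.
That gives the carbonyl at C-2; the triple bond between C-7 and C-8; an iodo group at C-10.
Putting it together: 10-iododec-7-yn-2-one.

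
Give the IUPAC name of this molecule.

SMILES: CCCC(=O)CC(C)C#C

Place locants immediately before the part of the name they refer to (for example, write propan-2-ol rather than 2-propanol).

6-methyloct-7-yn-4-one

The longest chain bearing the carbonyl and the multiple bond is 8 carbons long (octane).
The principal characteristic group is a ketone (C=O on an internal carbon), named with the suffix -one.
A C≡C triple bond in the chain gives the infix -yne-.
Choose the numbering such that numbering from this end puts the carbonyl group at C-4 rather than C-5.
That gives the carbonyl at C-4; the triple bond between C-7 and C-8; a methyl group at C-6.
The name is 6-methyloct-7-yn-4-one.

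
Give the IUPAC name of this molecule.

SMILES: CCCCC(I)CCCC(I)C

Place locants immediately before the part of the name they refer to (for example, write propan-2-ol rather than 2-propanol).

2,6-diiododecane

The longest continuous carbon chain has 10 atoms, so the parent hydride is decane.
Choose the numbering such that the substituent locant set {2,6} is lower than {5,9} at the first point of difference.
This places iodo groups at C-2 and C-6.
Assembling the pieces gives 2,6-diiododecane.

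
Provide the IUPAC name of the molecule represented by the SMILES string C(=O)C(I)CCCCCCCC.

2-iododecanal

The longest chain bearing the –CHO group is 10 carbons long (decane).
The highest-priority functional group is an aldehyde (terminal –CHO), so the name ends in -al.
Number the chain so that the aldehyde carbon is C-1 by definition.
That gives an iodo group at C-2.
Putting it together: 2-iododecanal.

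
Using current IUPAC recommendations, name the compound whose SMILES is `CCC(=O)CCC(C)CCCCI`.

10-iodo-6-methyldecan-3-one

The longest carbon chain that includes the carbonyl has 10 carbons, so the parent hydride is decane.
The highest-priority functional group is a ketone (C=O on an internal carbon), so the name ends in -one.
The numbering direction is chosen so that numbering from this end puts the carbonyl group at C-3 rather than C-8.
With this numbering: the carbonyl at C-3; an iodo group at C-10; a methyl group at C-6.
The substituents are ordered alphabetically, ignoring any di-/tri- multipliers.
Putting it together: 10-iodo-6-methyldecan-3-one.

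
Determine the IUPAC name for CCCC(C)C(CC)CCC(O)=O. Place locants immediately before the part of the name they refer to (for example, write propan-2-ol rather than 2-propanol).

The longest chain bearing the –COOH group is 8 carbons long (octane).
The highest-priority functional group is a carboxylic acid (terminal –COOH), so the name ends in -oic acid.
The numbering direction is chosen so that the carboxylic acid carbon is C-1 by definition.
This places an ethyl group at C-4; a methyl group at C-5.
The substituents are ordered alphabetically, ignoring any di-/tri- multipliers.
Putting it together: 4-ethyl-5-methyloctanoic acid.

4-ethyl-5-methyloctanoic acid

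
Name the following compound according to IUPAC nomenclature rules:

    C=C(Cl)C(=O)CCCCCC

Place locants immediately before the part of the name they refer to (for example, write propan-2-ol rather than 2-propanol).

The longest chain bearing the carbonyl and the multiple bond is 9 carbons long (nonane).
The highest-priority functional group is a ketone (C=O on an internal carbon), so the name ends in -one.
There is one C=C double bond, indicated by the ending -ene.
Number the chain so that numbering from this end puts the carbonyl group at C-3 rather than C-7.
That gives the carbonyl at C-3; the double bond between C-1 and C-2; a chloro group at C-2.
Assembling the pieces gives 2-chloronon-1-en-3-one.

2-chloronon-1-en-3-one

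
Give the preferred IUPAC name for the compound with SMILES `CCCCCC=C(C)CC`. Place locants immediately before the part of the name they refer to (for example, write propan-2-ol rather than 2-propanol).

3-methylnon-3-ene

The longest carbon chain that includes the multiple bond has 9 carbons, so the parent hydride is nonane.
A C=C double bond in the chain gives the infix -ene-.
Number the chain so that numbering from this end puts the double bond at C-3 rather than C-6.
With this numbering: the double bond between C-3 and C-4; a methyl group at C-3.
Assembling the pieces gives 3-methylnon-3-ene.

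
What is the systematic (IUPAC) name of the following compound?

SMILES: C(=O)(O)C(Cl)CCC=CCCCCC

2-chloroundec-5-enoic acid

The longest carbon chain that includes the –COOH group and the multiple bond has 11 carbons, so the parent hydride is undecane.
The principal characteristic group is a carboxylic acid (terminal –COOH), named with the suffix -oic acid.
There is one C=C double bond, indicated by the ending -ene.
Choose the numbering such that the carboxylic acid carbon is C-1 by definition.
With this numbering: the double bond between C-5 and C-6; a chloro group at C-2.
The name is 2-chloroundec-5-enoic acid.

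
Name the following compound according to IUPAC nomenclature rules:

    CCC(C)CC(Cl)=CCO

3-chloro-5-methylhept-2-en-1-ol

The longest carbon chain that includes the –OH group and the multiple bond has 7 carbons, so the parent hydride is heptane.
The principal characteristic group is an alcohol (–OH), named with the suffix -ol.
The chain contains a C=C double bond, so the unsaturation ending is -ene.
Choose the numbering such that numbering from this end puts the hydroxyl group at C-1 rather than C-7.
This places the hydroxyl at C-1; the double bond between C-2 and C-3; a chloro group at C-3; a methyl group at C-5.
Prefixes are listed alphabetically: chloro, methyl.
Putting it together: 3-chloro-5-methylhept-2-en-1-ol.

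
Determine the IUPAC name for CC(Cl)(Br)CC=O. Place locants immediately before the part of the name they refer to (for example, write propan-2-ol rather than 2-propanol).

3-bromo-3-chlorobutanal

The longest chain bearing the –CHO group is 4 carbons long (butane).
An aldehyde (terminal –CHO) is the principal characteristic group, giving the suffix -al.
The numbering direction is chosen so that the aldehyde carbon is C-1 by definition.
With this numbering: a bromo group at C-3; a chloro group at C-3.
Substituent prefixes are cited in alphabetical order (multiplying prefixes like di-/tri- are ignored for ordering).
The name is 3-bromo-3-chlorobutanal.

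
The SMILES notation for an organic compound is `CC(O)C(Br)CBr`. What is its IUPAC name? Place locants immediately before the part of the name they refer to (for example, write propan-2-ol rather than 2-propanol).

Counting along the main chain through the –OH group gives 4 carbons: the parent is butane.
An alcohol (–OH) is the principal characteristic group, giving the suffix -ol.
Choose the numbering such that numbering from this end puts the hydroxyl group at C-2 rather than C-3.
That gives the hydroxyl at C-2; bromo groups at C-3 and C-4.
Assembling the pieces gives 3,4-dibromobutan-2-ol.

3,4-dibromobutan-2-ol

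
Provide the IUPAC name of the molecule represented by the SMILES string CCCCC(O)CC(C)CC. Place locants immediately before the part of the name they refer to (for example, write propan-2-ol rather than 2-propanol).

The longest carbon chain that includes the –OH group has 9 carbons, so the parent hydride is nonane.
An alcohol (–OH) is the principal characteristic group, giving the suffix -ol.
The numbering direction is chosen so that the substituent locant set {3} is lower than {7} at the first point of difference.
With this numbering: the hydroxyl at C-5; a methyl group at C-3.
Assembling the pieces gives 3-methylnonan-5-ol.

3-methylnonan-5-ol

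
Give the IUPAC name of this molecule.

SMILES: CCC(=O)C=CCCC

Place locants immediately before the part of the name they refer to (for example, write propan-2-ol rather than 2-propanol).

Counting along the main chain through the carbonyl and the multiple bond gives 8 carbons: the parent is octane.
The principal characteristic group is a ketone (C=O on an internal carbon), named with the suffix -one.
The chain contains a C=C double bond, so the unsaturation ending is -ene.
Number the chain so that numbering from this end puts the carbonyl group at C-3 rather than C-6.
This places the carbonyl at C-3; the double bond between C-4 and C-5.
Putting it together: oct-4-en-3-one.

oct-4-en-3-one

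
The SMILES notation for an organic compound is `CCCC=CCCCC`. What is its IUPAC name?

The longest carbon chain that includes the multiple bond has 9 carbons, so the parent hydride is nonane.
There is one C=C double bond, indicated by the ending -ene.
The numbering direction is chosen so that numbering from this end puts the double bond at C-4 rather than C-5.
With this numbering: the double bond between C-4 and C-5.
Assembling the pieces gives non-4-ene.

non-4-ene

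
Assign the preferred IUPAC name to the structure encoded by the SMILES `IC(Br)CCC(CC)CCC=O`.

The longest carbon chain that includes the –CHO group has 7 carbons, so the parent hydride is heptane.
An aldehyde (terminal –CHO) is the principal characteristic group, giving the suffix -al.
Number the chain so that the aldehyde carbon is C-1 by definition.
That gives a bromo group at C-7; an ethyl group at C-4; an iodo group at C-7.
The substituents are ordered alphabetically, ignoring any di-/tri- multipliers.
Putting it together: 7-bromo-4-ethyl-7-iodoheptanal.

7-bromo-4-ethyl-7-iodoheptanal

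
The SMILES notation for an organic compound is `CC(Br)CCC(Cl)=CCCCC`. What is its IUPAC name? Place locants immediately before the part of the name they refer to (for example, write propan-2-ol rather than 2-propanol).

2-bromo-5-chlorodec-5-ene

Counting along the main chain through the multiple bond gives 10 carbons: the parent is decane.
A C=C double bond in the chain gives the infix -ene-.
Choose the numbering such that the substituent locant set {2,5} is lower than {6,9} at the first point of difference.
This places the double bond between C-5 and C-6; a bromo group at C-2; a chloro group at C-5.
Prefixes are listed alphabetically: bromo, chloro.
The name is 2-bromo-5-chlorodec-5-ene.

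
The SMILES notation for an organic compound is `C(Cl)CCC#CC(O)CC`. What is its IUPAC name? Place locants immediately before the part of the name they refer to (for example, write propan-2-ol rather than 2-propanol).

The longest chain bearing the –OH group and the multiple bond is 8 carbons long (octane).
The principal characteristic group is an alcohol (–OH), named with the suffix -ol.
There is one C≡C triple bond, indicated by the ending -yne.
The numbering direction is chosen so that numbering from this end puts the hydroxyl group at C-3 rather than C-6.
This places the hydroxyl at C-3; the triple bond between C-4 and C-5; a chloro group at C-8.
Putting it together: 8-chlorooct-4-yn-3-ol.

8-chlorooct-4-yn-3-ol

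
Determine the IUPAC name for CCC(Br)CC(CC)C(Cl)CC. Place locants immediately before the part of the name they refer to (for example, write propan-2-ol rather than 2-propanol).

6-bromo-3-chloro-4-ethyloctane

The longest continuous carbon chain has 8 atoms, so the parent hydride is octane.
Choose the numbering such that the substituent locant set {3,4,6} is lower than {3,5,6} at the first point of difference.
With this numbering: a bromo group at C-6; a chloro group at C-3; an ethyl group at C-4.
The substituents are ordered alphabetically, ignoring any di-/tri- multipliers.
Assembling the pieces gives 6-bromo-3-chloro-4-ethyloctane.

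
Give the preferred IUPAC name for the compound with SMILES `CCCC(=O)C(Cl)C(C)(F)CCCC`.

The longest chain bearing the carbonyl is 10 carbons long (decane).
The principal characteristic group is a ketone (C=O on an internal carbon), named with the suffix -one.
Choose the numbering such that numbering from this end puts the carbonyl group at C-4 rather than C-7.
That gives the carbonyl at C-4; a chloro group at C-5; a fluoro group at C-6; a methyl group at C-6.
The substituents are ordered alphabetically, ignoring any di-/tri- multipliers.
Assembling the pieces gives 5-chloro-6-fluoro-6-methyldecan-4-one.

5-chloro-6-fluoro-6-methyldecan-4-one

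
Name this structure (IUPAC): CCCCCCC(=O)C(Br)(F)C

2-bromo-2-fluorononan-3-one

The longest chain bearing the carbonyl is 9 carbons long (nonane).
A ketone (C=O on an internal carbon) is the principal characteristic group, giving the suffix -one.
Choose the numbering such that numbering from this end puts the carbonyl group at C-3 rather than C-7.
That gives the carbonyl at C-3; a bromo group at C-2; a fluoro group at C-2.
Prefixes are listed alphabetically: bromo, fluoro.
Assembling the pieces gives 2-bromo-2-fluorononan-3-one.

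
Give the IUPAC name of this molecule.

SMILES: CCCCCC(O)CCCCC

undecan-6-ol

The longest chain bearing the –OH group is 11 carbons long (undecane).
The principal characteristic group is an alcohol (–OH), named with the suffix -ol.
The molecule is symmetric, so either numbering direction gives the same locants.
This places the hydroxyl at C-6.
The name is undecan-6-ol.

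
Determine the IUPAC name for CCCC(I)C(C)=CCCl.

The longest chain bearing the multiple bond is 7 carbons long (heptane).
The chain contains a C=C double bond, so the unsaturation ending is -ene.
Number the chain so that numbering from this end puts the double bond at C-2 rather than C-5.
With this numbering: the double bond between C-2 and C-3; a chloro group at C-1; an iodo group at C-4; a methyl group at C-3.
Substituent prefixes are cited in alphabetical order (multiplying prefixes like di-/tri- are ignored for ordering).
The name is 1-chloro-4-iodo-3-methylhept-2-ene.

1-chloro-4-iodo-3-methylhept-2-ene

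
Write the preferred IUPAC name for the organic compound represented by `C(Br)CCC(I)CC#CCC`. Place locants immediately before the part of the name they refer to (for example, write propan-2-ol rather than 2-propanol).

9-bromo-6-iodonon-3-yne

Counting along the main chain through the multiple bond gives 9 carbons: the parent is nonane.
There is one C≡C triple bond, indicated by the ending -yne.
Choose the numbering such that numbering from this end puts the triple bond at C-3 rather than C-6.
With this numbering: the triple bond between C-3 and C-4; a bromo group at C-9; an iodo group at C-6.
Prefixes are listed alphabetically: bromo, iodo.
Assembling the pieces gives 9-bromo-6-iodonon-3-yne.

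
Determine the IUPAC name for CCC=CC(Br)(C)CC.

5-bromo-5-methylhept-3-ene

Counting along the main chain through the multiple bond gives 7 carbons: the parent is heptane.
The chain contains a C=C double bond, so the unsaturation ending is -ene.
The numbering direction is chosen so that numbering from this end puts the double bond at C-3 rather than C-4.
That gives the double bond between C-3 and C-4; a bromo group at C-5; a methyl group at C-5.
Prefixes are listed alphabetically: bromo, methyl.
Assembling the pieces gives 5-bromo-5-methylhept-3-ene.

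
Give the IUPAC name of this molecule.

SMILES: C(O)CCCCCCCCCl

The longest chain bearing the –OH group is 9 carbons long (nonane).
The highest-priority functional group is an alcohol (–OH), so the name ends in -ol.
Number the chain so that numbering from this end puts the hydroxyl group at C-1 rather than C-9.
With this numbering: the hydroxyl at C-1; a chloro group at C-9.
Assembling the pieces gives 9-chlorononan-1-ol.

9-chlorononan-1-ol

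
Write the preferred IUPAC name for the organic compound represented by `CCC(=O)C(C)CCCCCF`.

The longest carbon chain that includes the carbonyl has 9 carbons, so the parent hydride is nonane.
A ketone (C=O on an internal carbon) is the principal characteristic group, giving the suffix -one.
Number the chain so that numbering from this end puts the carbonyl group at C-3 rather than C-7.
This places the carbonyl at C-3; a fluoro group at C-9; a methyl group at C-4.
Prefixes are listed alphabetically: fluoro, methyl.
The name is 9-fluoro-4-methylnonan-3-one.

9-fluoro-4-methylnonan-3-one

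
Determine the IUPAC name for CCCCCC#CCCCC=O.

undec-5-ynal

Counting along the main chain through the –CHO group and the multiple bond gives 11 carbons: the parent is undecane.
An aldehyde (terminal –CHO) is the principal characteristic group, giving the suffix -al.
The chain contains a C≡C triple bond, so the unsaturation ending is -yne.
Number the chain so that the aldehyde carbon is C-1 by definition.
With this numbering: the triple bond between C-5 and C-6.
The name is undec-5-ynal.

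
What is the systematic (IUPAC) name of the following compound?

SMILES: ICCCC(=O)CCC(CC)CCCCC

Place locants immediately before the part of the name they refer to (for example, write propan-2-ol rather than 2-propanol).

Counting along the main chain through the carbonyl gives 12 carbons: the parent is dodecane.
A ketone (C=O on an internal carbon) is the principal characteristic group, giving the suffix -one.
Number the chain so that numbering from this end puts the carbonyl group at C-4 rather than C-9.
With this numbering: the carbonyl at C-4; an ethyl group at C-7; an iodo group at C-1.
Prefixes are listed alphabetically: ethyl, iodo.
The name is 7-ethyl-1-iodododecan-4-one.

7-ethyl-1-iodododecan-4-one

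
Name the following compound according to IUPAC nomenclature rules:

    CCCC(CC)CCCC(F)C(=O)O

The longest carbon chain that includes the –COOH group has 9 carbons, so the parent hydride is nonane.
The principal characteristic group is a carboxylic acid (terminal –COOH), named with the suffix -oic acid.
Number the chain so that the carboxylic acid carbon is C-1 by definition.
This places an ethyl group at C-6; a fluoro group at C-2.
Prefixes are listed alphabetically: ethyl, fluoro.
Assembling the pieces gives 6-ethyl-2-fluorononanoic acid.

6-ethyl-2-fluorononanoic acid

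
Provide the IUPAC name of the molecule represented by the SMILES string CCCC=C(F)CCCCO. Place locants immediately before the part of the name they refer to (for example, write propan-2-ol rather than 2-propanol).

5-fluoronon-5-en-1-ol

Counting along the main chain through the –OH group and the multiple bond gives 9 carbons: the parent is nonane.
The highest-priority functional group is an alcohol (–OH), so the name ends in -ol.
The chain contains a C=C double bond, so the unsaturation ending is -ene.
Number the chain so that numbering from this end puts the hydroxyl group at C-1 rather than C-9.
With this numbering: the hydroxyl at C-1; the double bond between C-5 and C-6; a fluoro group at C-5.
Assembling the pieces gives 5-fluoronon-5-en-1-ol.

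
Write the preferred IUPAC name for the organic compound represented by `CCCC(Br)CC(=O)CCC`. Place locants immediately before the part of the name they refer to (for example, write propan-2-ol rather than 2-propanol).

6-bromononan-4-one

The longest carbon chain that includes the carbonyl has 9 carbons, so the parent hydride is nonane.
The principal characteristic group is a ketone (C=O on an internal carbon), named with the suffix -one.
Number the chain so that numbering from this end puts the carbonyl group at C-4 rather than C-6.
With this numbering: the carbonyl at C-4; a bromo group at C-6.
Putting it together: 6-bromononan-4-one.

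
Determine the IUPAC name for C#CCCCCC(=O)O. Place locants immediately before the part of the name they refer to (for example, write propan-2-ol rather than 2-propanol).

hept-6-ynoic acid

Counting along the main chain through the –COOH group and the multiple bond gives 7 carbons: the parent is heptane.
The highest-priority functional group is a carboxylic acid (terminal –COOH), so the name ends in -oic acid.
A C≡C triple bond in the chain gives the infix -yne-.
Choose the numbering such that the carboxylic acid carbon is C-1 by definition.
This places the triple bond between C-6 and C-7.
Assembling the pieces gives hept-6-ynoic acid.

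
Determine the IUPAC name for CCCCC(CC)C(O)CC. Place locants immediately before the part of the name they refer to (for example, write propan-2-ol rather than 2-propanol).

The longest carbon chain that includes the –OH group has 8 carbons, so the parent hydride is octane.
The highest-priority functional group is an alcohol (–OH), so the name ends in -ol.
Choose the numbering such that numbering from this end puts the hydroxyl group at C-3 rather than C-6.
That gives the hydroxyl at C-3; an ethyl group at C-4.
Assembling the pieces gives 4-ethyloctan-3-ol.

4-ethyloctan-3-ol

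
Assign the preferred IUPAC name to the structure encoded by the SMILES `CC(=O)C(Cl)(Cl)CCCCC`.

Counting along the main chain through the carbonyl gives 8 carbons: the parent is octane.
A ketone (C=O on an internal carbon) is the principal characteristic group, giving the suffix -one.
Number the chain so that numbering from this end puts the carbonyl group at C-2 rather than C-7.
With this numbering: the carbonyl at C-2; two chloro groups at C-3.
Putting it together: 3,3-dichlorooctan-2-one.

3,3-dichlorooctan-2-one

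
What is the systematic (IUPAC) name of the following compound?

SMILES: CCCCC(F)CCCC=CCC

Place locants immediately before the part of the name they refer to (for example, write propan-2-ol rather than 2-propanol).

The longest carbon chain that includes the multiple bond has 12 carbons, so the parent hydride is dodecane.
A C=C double bond in the chain gives the infix -ene-.
Number the chain so that numbering from this end puts the double bond at C-3 rather than C-9.
With this numbering: the double bond between C-3 and C-4; a fluoro group at C-8.
Assembling the pieces gives 8-fluorododec-3-ene.

8-fluorododec-3-ene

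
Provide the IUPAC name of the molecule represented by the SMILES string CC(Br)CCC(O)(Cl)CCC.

7-bromo-4-chlorooctan-4-ol

The longest carbon chain that includes the –OH group has 8 carbons, so the parent hydride is octane.
An alcohol (–OH) is the principal characteristic group, giving the suffix -ol.
The numbering direction is chosen so that numbering from this end puts the hydroxyl group at C-4 rather than C-5.
This places the hydroxyl at C-4; a bromo group at C-7; a chloro group at C-4.
Prefixes are listed alphabetically: bromo, chloro.
Assembling the pieces gives 7-bromo-4-chlorooctan-4-ol.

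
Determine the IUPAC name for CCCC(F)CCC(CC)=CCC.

Counting along the main chain through the multiple bond gives 10 carbons: the parent is decane.
The chain contains a C=C double bond, so the unsaturation ending is -ene.
Number the chain so that numbering from this end puts the double bond at C-3 rather than C-7.
This places the double bond between C-3 and C-4; an ethyl group at C-4; a fluoro group at C-7.
The substituents are ordered alphabetically, ignoring any di-/tri- multipliers.
Putting it together: 4-ethyl-7-fluorodec-3-ene.

4-ethyl-7-fluorodec-3-ene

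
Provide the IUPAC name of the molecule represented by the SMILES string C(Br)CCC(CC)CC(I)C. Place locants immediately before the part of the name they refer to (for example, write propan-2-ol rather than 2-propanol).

1-bromo-4-ethyl-6-iodoheptane

The longest continuous carbon chain has 7 atoms, so the parent hydride is heptane.
Number the chain so that the substituent locant set {1,4,6} is lower than {2,4,7} at the first point of difference.
This places a bromo group at C-1; an ethyl group at C-4; an iodo group at C-6.
Substituent prefixes are cited in alphabetical order (multiplying prefixes like di-/tri- are ignored for ordering).
The name is 1-bromo-4-ethyl-6-iodoheptane.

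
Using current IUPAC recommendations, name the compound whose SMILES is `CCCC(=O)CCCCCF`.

9-fluorononan-4-one

The longest carbon chain that includes the carbonyl has 9 carbons, so the parent hydride is nonane.
A ketone (C=O on an internal carbon) is the principal characteristic group, giving the suffix -one.
Number the chain so that numbering from this end puts the carbonyl group at C-4 rather than C-6.
This places the carbonyl at C-4; a fluoro group at C-9.
Assembling the pieces gives 9-fluorononan-4-one.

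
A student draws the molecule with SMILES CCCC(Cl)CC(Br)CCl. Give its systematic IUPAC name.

2-bromo-1,4-dichloroheptane

The longest continuous carbon chain has 7 atoms, so the parent hydride is heptane.
The numbering direction is chosen so that the substituent locant set {1,2,4} is lower than {4,6,7} at the first point of difference.
With this numbering: a bromo group at C-2; chloro groups at C-1 and C-4.
Substituent prefixes are cited in alphabetical order (multiplying prefixes like di-/tri- are ignored for ordering).
The name is 2-bromo-1,4-dichloroheptane.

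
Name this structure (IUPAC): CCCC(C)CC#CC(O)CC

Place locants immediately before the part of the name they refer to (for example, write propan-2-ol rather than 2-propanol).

7-methyldec-4-yn-3-ol

The longest chain bearing the –OH group and the multiple bond is 10 carbons long (decane).
The principal characteristic group is an alcohol (–OH), named with the suffix -ol.
A C≡C triple bond in the chain gives the infix -yne-.
The numbering direction is chosen so that numbering from this end puts the hydroxyl group at C-3 rather than C-8.
With this numbering: the hydroxyl at C-3; the triple bond between C-4 and C-5; a methyl group at C-7.
Assembling the pieces gives 7-methyldec-4-yn-3-ol.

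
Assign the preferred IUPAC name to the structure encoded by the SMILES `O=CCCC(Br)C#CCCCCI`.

4-bromo-10-iododec-5-ynal

The longest chain bearing the –CHO group and the multiple bond is 10 carbons long (decane).
The highest-priority functional group is an aldehyde (terminal –CHO), so the name ends in -al.
The chain contains a C≡C triple bond, so the unsaturation ending is -yne.
Choose the numbering such that the aldehyde carbon is C-1 by definition.
That gives the triple bond between C-5 and C-6; a bromo group at C-4; an iodo group at C-10.
Substituent prefixes are cited in alphabetical order (multiplying prefixes like di-/tri- are ignored for ordering).
Putting it together: 4-bromo-10-iododec-5-ynal.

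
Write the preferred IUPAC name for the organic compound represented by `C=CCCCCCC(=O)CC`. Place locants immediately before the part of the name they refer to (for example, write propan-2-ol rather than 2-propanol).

dec-9-en-3-one

The longest carbon chain that includes the carbonyl and the multiple bond has 10 carbons, so the parent hydride is decane.
A ketone (C=O on an internal carbon) is the principal characteristic group, giving the suffix -one.
A C=C double bond in the chain gives the infix -ene-.
Number the chain so that numbering from this end puts the carbonyl group at C-3 rather than C-8.
That gives the carbonyl at C-3; the double bond between C-9 and C-10.
The name is dec-9-en-3-one.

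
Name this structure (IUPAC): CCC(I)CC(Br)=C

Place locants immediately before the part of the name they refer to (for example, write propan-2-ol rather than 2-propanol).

The longest carbon chain that includes the multiple bond has 6 carbons, so the parent hydride is hexane.
A C=C double bond in the chain gives the infix -ene-.
The numbering direction is chosen so that numbering from this end puts the double bond at C-1 rather than C-5.
With this numbering: the double bond between C-1 and C-2; a bromo group at C-2; an iodo group at C-4.
The substituents are ordered alphabetically, ignoring any di-/tri- multipliers.
Putting it together: 2-bromo-4-iodohex-1-ene.

2-bromo-4-iodohex-1-ene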